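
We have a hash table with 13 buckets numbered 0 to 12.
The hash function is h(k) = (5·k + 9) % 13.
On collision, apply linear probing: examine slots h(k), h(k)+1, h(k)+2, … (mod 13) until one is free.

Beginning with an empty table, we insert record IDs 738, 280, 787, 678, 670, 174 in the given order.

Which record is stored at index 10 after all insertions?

174

Insert 738: h=7, slot 7 empty -> index 7.
Insert 280: h=5, slot 5 empty -> index 5.
Insert 787: h=5, slot 5 occupied -> index 6.
Insert 678: h=6, slots 6,7 occupied -> index 8.
Insert 670: h=5, slots 5,6,7,8 occupied -> index 9.
Insert 174: h=8, slots 8,9 occupied -> index 10.
Table: [_, _, _, _, _, 280, 787, 738, 678, 670, 174, _, _]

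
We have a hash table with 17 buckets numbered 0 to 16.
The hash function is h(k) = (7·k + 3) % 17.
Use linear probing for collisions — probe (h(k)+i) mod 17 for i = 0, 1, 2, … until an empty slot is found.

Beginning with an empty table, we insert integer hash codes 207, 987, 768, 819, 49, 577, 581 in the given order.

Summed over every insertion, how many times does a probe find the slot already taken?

Insert 207: h=7, slot 7 empty => index 7.
Insert 987: h=10, slot 10 empty => index 10.
Insert 768: h=7, slot 7 occupied => index 8.
Insert 819: h=7, slots 7,8 occupied => index 9.
Insert 49: h=6, slot 6 empty => index 6.
Insert 577: h=13, slot 13 empty => index 13.
Insert 581: h=7, slots 7,8,9,10 occupied => index 11.
Table: [_, _, _, _, _, _, 49, 207, 768, 819, 987, 581, _, 577, _, _, _]

7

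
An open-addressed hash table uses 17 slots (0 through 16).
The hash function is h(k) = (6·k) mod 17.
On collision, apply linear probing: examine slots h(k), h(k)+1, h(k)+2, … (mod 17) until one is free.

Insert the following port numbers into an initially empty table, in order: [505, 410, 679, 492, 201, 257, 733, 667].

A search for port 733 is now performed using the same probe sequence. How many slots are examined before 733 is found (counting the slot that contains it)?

505 hashes to 4; slot 4 is free => place at 4.
410 hashes to 12; slot 12 is free => place at 12.
679 hashes to 11; slot 11 is free => place at 11.
492 hashes to 11; 11,12 taken => place at 13.
201 hashes to 16; slot 16 is free => place at 16.
257 hashes to 12; 12,13 taken => place at 14.
733 hashes to 12; 12,13,14 taken => place at 15.
667 hashes to 7; slot 7 is free => place at 7.
Table: [∅, ∅, ∅, ∅, 505, ∅, ∅, 667, ∅, ∅, ∅, 679, 410, 492, 257, 733, 201]
Lookup 733: h=12, probe 12,13,14,15 → found at 15.

4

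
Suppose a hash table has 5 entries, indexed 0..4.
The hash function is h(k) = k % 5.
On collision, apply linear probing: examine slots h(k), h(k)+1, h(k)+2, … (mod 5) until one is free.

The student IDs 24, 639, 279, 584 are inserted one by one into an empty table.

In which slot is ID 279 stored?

1

24 hashes to 4; slot 4 is free => place at 4.
639 hashes to 4; 4 taken => place at 0.
279 hashes to 4; 4,0 taken => place at 1.
584 hashes to 4; 4,0,1 taken => place at 2.
Table: [639, 279, 584, —, 24]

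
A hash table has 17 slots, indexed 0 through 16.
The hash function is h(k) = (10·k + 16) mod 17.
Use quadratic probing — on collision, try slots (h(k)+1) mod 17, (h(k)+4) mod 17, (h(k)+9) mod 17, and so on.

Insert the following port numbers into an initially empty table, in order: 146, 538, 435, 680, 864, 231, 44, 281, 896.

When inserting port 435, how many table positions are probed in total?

146: h=14 => slot 14
538: h=7 => slot 7
435: h=14, probe 14,15 => slot 15
680: h=16 => slot 16
864: h=3 => slot 3
231: h=14, probe 14,15,1 => slot 1
44: h=14, probe 14,15,1,6 => slot 6
281: h=4 => slot 4
896: h=0 => slot 0
Table: [896, 231, ., 864, 281, ., 44, 538, ., ., ., ., ., ., 146, 435, 680]

2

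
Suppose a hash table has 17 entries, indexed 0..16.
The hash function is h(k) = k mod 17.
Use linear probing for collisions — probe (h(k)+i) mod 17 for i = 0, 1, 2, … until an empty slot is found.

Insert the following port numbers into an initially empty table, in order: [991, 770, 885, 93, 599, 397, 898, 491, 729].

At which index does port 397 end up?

991 hashes to 5; slot 5 is free → place at 5.
770 hashes to 5; 5 taken → place at 6.
885 hashes to 1; slot 1 is free → place at 1.
93 hashes to 8; slot 8 is free → place at 8.
599 hashes to 4; slot 4 is free → place at 4.
397 hashes to 6; 6 taken → place at 7.
898 hashes to 14; slot 14 is free → place at 14.
491 hashes to 15; slot 15 is free → place at 15.
729 hashes to 15; 15 taken → place at 16.
Table: [-, 885, -, -, 599, 991, 770, 397, 93, -, -, -, -, -, 898, 491, 729]

7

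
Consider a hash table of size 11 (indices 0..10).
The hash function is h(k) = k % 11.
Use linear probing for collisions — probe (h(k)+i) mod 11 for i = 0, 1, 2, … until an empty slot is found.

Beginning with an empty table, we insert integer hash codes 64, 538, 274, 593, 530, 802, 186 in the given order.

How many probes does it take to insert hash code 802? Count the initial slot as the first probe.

Insert 64: h=9, slot 9 empty => index 9.
Insert 538: h=10, slot 10 empty => index 10.
Insert 274: h=10, slot 10 occupied => index 0.
Insert 593: h=10, slots 10,0 occupied => index 1.
Insert 530: h=2, slot 2 empty => index 2.
Insert 802: h=10, slots 10,0,1,2 occupied => index 3.
Insert 186: h=10, slots 10,0,1,2,3 occupied => index 4.
Table: [274, 593, 530, 802, 186, ., ., ., ., 64, 538]

5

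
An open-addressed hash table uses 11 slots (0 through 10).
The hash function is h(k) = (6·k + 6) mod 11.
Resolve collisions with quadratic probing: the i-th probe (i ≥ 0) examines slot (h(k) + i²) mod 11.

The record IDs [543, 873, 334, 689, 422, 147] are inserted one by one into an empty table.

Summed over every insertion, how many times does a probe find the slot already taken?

10

543: h=8 => slot 8
873: h=8, probe 8,9 => slot 9
334: h=8, probe 8,9,1 => slot 1
689: h=4 => slot 4
422: h=8, probe 8,9,1,6 => slot 6
147: h=8, probe 8,9,1,6,2 => slot 2
Table: [∅, 334, 147, ∅, 689, ∅, 422, ∅, 543, 873, ∅]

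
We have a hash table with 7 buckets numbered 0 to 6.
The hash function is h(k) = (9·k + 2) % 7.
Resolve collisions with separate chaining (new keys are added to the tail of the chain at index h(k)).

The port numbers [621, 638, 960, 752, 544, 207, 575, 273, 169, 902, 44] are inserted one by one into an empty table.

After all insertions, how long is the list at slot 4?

Insert 621: h=5, bucket 5 empty -> new chain.
Insert 638: h=4, bucket 4 empty -> new chain.
Insert 960: h=4, bucket 4 nonempty -> append to chain.
Insert 752: h=1, bucket 1 empty -> new chain.
Insert 544: h=5, bucket 5 nonempty -> append to chain.
Insert 207: h=3, bucket 3 empty -> new chain.
Insert 575: h=4, bucket 4 nonempty -> append to chain.
Insert 273: h=2, bucket 2 empty -> new chain.
Insert 169: h=4, bucket 4 nonempty -> append to chain.
Insert 902: h=0, bucket 0 empty -> new chain.
Insert 44: h=6, bucket 6 empty -> new chain.
Final buckets:
0: 902
1: 752
2: 273
3: 207
4: 638 -> 960 -> 575 -> 169
5: 621 -> 544
6: 44

4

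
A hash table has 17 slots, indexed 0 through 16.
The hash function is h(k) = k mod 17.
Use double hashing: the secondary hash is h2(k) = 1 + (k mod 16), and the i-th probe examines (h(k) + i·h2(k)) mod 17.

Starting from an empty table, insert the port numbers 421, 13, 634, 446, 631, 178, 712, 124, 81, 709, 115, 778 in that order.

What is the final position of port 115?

16

421 hashes to 13; slot 13 is free => place at 13.
13 hashes to 13, h2=14; 13 taken => place at 10.
634 hashes to 5; slot 5 is free => place at 5.
446 hashes to 4; slot 4 is free => place at 4.
631 hashes to 2; slot 2 is free => place at 2.
178 hashes to 8; slot 8 is free => place at 8.
712 hashes to 15; slot 15 is free => place at 15.
124 hashes to 5, h2=13; 5 taken => place at 1.
81 hashes to 13, h2=2; 13,15 taken => place at 0.
709 hashes to 12; slot 12 is free => place at 12.
115 hashes to 13, h2=4; 13,0,4,8,12 taken => place at 16.
778 hashes to 13, h2=11; 13 taken => place at 7.
Table: [81, 124, 631, ., 446, 634, ., 778, 178, ., 13, ., 709, 421, ., 712, 115]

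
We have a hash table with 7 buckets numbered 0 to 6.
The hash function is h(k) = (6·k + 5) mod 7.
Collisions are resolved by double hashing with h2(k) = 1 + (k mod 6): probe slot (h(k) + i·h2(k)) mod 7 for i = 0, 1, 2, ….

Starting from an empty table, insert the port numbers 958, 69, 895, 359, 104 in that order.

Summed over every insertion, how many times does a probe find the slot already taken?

5

958 hashes to 6; slot 6 is free => place at 6.
69 hashes to 6, h2=4; 6 taken => place at 3.
895 hashes to 6, h2=2; 6 taken => place at 1.
359 hashes to 3, h2=6; 3 taken => place at 2.
104 hashes to 6, h2=3; 6,2 taken => place at 5.
Table: [_, 895, 359, 69, _, 104, 958]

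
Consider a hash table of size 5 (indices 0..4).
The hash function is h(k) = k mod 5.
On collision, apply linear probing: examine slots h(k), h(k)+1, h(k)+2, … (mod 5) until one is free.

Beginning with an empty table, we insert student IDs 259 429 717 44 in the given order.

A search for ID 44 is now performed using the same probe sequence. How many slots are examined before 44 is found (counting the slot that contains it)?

3

259: h=4 → slot 4
429: h=4, probe 4,0 → slot 0
717: h=2 → slot 2
44: h=4, probe 4,0,1 → slot 1
Table: [429, 44, 717, _, 259]
Lookup 44: h=4, probe 4,0,1 → found at 1.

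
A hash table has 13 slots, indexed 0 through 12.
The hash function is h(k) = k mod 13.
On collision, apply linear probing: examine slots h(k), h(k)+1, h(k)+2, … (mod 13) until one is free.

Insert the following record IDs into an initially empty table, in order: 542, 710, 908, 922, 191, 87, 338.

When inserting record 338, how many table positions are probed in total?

542: h=9 => slot 9
710: h=8 => slot 8
908: h=11 => slot 11
922: h=12 => slot 12
191: h=9, probe 9,10 => slot 10
87: h=9, probe 9,10,11,12,0 => slot 0
338: h=0, probe 0,1 => slot 1
Table: [87, 338, ., ., ., ., ., ., 710, 542, 191, 908, 922]

2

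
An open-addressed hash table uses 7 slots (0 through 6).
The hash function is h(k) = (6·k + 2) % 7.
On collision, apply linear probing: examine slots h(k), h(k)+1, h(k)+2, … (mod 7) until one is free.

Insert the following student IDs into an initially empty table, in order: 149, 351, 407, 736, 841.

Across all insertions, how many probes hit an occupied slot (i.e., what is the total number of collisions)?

6

149 hashes to 0; slot 0 is free → place at 0.
351 hashes to 1; slot 1 is free → place at 1.
407 hashes to 1; 1 taken → place at 2.
736 hashes to 1; 1,2 taken → place at 3.
841 hashes to 1; 1,2,3 taken → place at 4.
Table: [149, 351, 407, 736, 841, ., .]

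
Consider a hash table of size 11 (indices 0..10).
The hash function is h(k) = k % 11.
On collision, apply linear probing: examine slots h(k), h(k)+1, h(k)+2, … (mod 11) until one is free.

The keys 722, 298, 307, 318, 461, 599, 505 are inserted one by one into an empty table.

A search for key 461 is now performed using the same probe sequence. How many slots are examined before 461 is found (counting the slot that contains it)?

Insert 722: h=7, slot 7 empty -> index 7.
Insert 298: h=1, slot 1 empty -> index 1.
Insert 307: h=10, slot 10 empty -> index 10.
Insert 318: h=10, slot 10 occupied -> index 0.
Insert 461: h=10, slots 10,0,1 occupied -> index 2.
Insert 599: h=5, slot 5 empty -> index 5.
Insert 505: h=10, slots 10,0,1,2 occupied -> index 3.
Table: [318, 298, 461, 505, —, 599, —, 722, —, —, 307]
Lookup 461: h=10, probe 10,0,1,2 → found at 2.

4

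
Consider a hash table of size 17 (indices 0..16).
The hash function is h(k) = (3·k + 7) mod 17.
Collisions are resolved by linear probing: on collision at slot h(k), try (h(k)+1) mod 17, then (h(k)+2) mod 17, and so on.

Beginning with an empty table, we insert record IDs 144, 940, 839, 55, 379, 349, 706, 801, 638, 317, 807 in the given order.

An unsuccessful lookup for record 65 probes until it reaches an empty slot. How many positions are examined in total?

2

Insert 144: h=14, slot 14 empty -> index 14.
Insert 940: h=5, slot 5 empty -> index 5.
Insert 839: h=8, slot 8 empty -> index 8.
Insert 55: h=2, slot 2 empty -> index 2.
Insert 379: h=5, slot 5 occupied -> index 6.
Insert 349: h=0, slot 0 empty -> index 0.
Insert 706: h=0, slot 0 occupied -> index 1.
Insert 801: h=13, slot 13 empty -> index 13.
Insert 638: h=0, slots 0,1,2 occupied -> index 3.
Insert 317: h=6, slot 6 occupied -> index 7.
Insert 807: h=14, slot 14 occupied -> index 15.
Table: [349, 706, 55, 638, -, 940, 379, 317, 839, -, -, -, -, 801, 144, 807, -]
Lookup 65: h=15, probe 15,16 → slot 16 empty, not found.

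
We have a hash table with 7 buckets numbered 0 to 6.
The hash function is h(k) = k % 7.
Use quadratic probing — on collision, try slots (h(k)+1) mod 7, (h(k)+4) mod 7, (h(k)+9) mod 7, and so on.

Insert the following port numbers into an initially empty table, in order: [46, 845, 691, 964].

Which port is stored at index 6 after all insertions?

691

46 hashes to 4; slot 4 is free -> place at 4.
845 hashes to 5; slot 5 is free -> place at 5.
691 hashes to 5; 5 taken -> place at 6.
964 hashes to 5; 5,6 taken -> place at 2.
Table: [—, —, 964, —, 46, 845, 691]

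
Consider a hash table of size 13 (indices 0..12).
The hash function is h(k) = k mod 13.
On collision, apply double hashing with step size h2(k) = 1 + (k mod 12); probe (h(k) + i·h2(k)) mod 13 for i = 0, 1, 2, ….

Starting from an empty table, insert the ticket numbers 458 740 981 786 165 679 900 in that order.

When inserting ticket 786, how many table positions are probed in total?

2

Insert 458: h=3, slot 3 empty -> index 3.
Insert 740: h=12, slot 12 empty -> index 12.
Insert 981: h=6, slot 6 empty -> index 6.
Insert 786: h=6, h2=7, slot 6 occupied -> index 0.
Insert 165: h=9, slot 9 empty -> index 9.
Insert 679: h=3, h2=8, slot 3 occupied -> index 11.
Insert 900: h=3, h2=1, slot 3 occupied -> index 4.
Table: [786, ., ., 458, 900, ., 981, ., ., 165, ., 679, 740]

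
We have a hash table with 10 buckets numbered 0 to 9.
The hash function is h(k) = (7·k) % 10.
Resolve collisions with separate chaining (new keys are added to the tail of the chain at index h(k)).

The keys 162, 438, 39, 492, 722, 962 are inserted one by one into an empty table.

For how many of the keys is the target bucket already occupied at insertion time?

Insert 162: h=4, bucket 4 empty → new chain.
Insert 438: h=6, bucket 6 empty → new chain.
Insert 39: h=3, bucket 3 empty → new chain.
Insert 492: h=4, bucket 4 nonempty → append to chain.
Insert 722: h=4, bucket 4 nonempty → append to chain.
Insert 962: h=4, bucket 4 nonempty → append to chain.
Final buckets:
0: ∅
1: ∅
2: ∅
3: 39
4: 162 -> 492 -> 722 -> 962
5: ∅
6: 438
7: ∅
8: ∅
9: ∅

3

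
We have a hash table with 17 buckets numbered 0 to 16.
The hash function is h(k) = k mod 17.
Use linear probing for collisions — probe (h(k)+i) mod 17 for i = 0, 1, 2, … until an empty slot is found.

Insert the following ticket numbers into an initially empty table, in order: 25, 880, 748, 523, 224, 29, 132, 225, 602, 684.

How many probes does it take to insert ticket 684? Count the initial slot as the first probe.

25: h=8 -> slot 8
880: h=13 -> slot 13
748: h=0 -> slot 0
523: h=13, probe 13,14 -> slot 14
224: h=3 -> slot 3
29: h=12 -> slot 12
132: h=13, probe 13,14,15 -> slot 15
225: h=4 -> slot 4
602: h=7 -> slot 7
684: h=4, probe 4,5 -> slot 5
Table: [748, _, _, 224, 225, 684, _, 602, 25, _, _, _, 29, 880, 523, 132, _]

2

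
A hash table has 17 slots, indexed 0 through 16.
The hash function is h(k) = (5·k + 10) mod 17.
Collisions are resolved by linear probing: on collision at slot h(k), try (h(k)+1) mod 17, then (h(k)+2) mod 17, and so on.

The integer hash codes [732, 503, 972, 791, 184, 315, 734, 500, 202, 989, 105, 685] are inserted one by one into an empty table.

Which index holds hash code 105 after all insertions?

732 hashes to 15; slot 15 is free => place at 15.
503 hashes to 9; slot 9 is free => place at 9.
972 hashes to 8; slot 8 is free => place at 8.
791 hashes to 4; slot 4 is free => place at 4.
184 hashes to 12; slot 12 is free => place at 12.
315 hashes to 4; 4 taken => place at 5.
734 hashes to 8; 8,9 taken => place at 10.
500 hashes to 11; slot 11 is free => place at 11.
202 hashes to 0; slot 0 is free => place at 0.
989 hashes to 8; 8,9,10,11,12 taken => place at 13.
105 hashes to 8; 8,9,10,11,12,13 taken => place at 14.
685 hashes to 1; slot 1 is free => place at 1.
Table: [202, 685, —, —, 791, 315, —, —, 972, 503, 734, 500, 184, 989, 105, 732, —]

14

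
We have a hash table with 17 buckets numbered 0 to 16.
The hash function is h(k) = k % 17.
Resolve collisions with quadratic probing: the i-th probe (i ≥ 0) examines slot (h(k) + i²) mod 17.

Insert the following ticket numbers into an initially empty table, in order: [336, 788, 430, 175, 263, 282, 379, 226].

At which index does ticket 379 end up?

Insert 336: h=13, slot 13 empty => index 13.
Insert 788: h=6, slot 6 empty => index 6.
Insert 430: h=5, slot 5 empty => index 5.
Insert 175: h=5, slots 5,6 occupied => index 9.
Insert 263: h=8, slot 8 empty => index 8.
Insert 282: h=10, slot 10 empty => index 10.
Insert 379: h=5, slots 5,6,9 occupied => index 14.
Insert 226: h=5, slots 5,6,9,14 occupied => index 4.
Table: [., ., ., ., 226, 430, 788, ., 263, 175, 282, ., ., 336, 379, ., .]

14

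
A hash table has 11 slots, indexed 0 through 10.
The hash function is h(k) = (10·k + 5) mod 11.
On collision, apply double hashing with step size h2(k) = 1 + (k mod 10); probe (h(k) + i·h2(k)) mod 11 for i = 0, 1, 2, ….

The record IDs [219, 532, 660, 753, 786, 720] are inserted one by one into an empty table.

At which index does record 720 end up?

2

219 hashes to 6; slot 6 is free -> place at 6.
532 hashes to 1; slot 1 is free -> place at 1.
660 hashes to 5; slot 5 is free -> place at 5.
753 hashes to 0; slot 0 is free -> place at 0.
786 hashes to 0, h2=7; 0 taken -> place at 7.
720 hashes to 0, h2=1; 0,1 taken -> place at 2.
Table: [753, 532, 720, -, -, 660, 219, 786, -, -, -]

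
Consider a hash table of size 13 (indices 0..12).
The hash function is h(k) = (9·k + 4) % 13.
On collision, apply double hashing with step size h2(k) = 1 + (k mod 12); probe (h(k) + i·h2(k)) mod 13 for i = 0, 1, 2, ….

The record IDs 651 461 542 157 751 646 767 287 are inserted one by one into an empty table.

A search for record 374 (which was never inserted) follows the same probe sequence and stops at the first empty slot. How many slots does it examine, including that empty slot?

651: h=0 => slot 0
461: h=6 => slot 6
542: h=7 => slot 7
157: h=0, h2=2, probe 0,2 => slot 2
751: h=3 => slot 3
646: h=7, h2=11, probe 7,5 => slot 5
767: h=4 => slot 4
287: h=0, h2=12, probe 0,12 => slot 12
Table: [651, ∅, 157, 751, 767, 646, 461, 542, ∅, ∅, ∅, ∅, 287]
Lookup 374: h=3, h2=3, probe 3,6,9 → slot 9 empty, not found.

3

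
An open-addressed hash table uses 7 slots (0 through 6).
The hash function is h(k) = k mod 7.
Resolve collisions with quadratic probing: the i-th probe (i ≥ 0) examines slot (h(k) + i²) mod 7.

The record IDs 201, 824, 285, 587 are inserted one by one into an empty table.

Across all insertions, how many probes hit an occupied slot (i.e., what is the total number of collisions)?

4

Insert 201: h=5, slot 5 empty => index 5.
Insert 824: h=5, slot 5 occupied => index 6.
Insert 285: h=5, slots 5,6 occupied => index 2.
Insert 587: h=6, slot 6 occupied => index 0.
Table: [587, ∅, 285, ∅, ∅, 201, 824]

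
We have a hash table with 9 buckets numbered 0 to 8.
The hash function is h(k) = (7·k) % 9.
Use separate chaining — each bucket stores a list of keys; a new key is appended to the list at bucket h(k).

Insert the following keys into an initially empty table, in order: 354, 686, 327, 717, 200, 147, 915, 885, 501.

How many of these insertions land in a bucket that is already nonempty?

6

Insert 354: h=3, bucket 3 empty → new chain.
Insert 686: h=5, bucket 5 empty → new chain.
Insert 327: h=3, bucket 3 nonempty → append to chain.
Insert 717: h=6, bucket 6 empty → new chain.
Insert 200: h=5, bucket 5 nonempty → append to chain.
Insert 147: h=3, bucket 3 nonempty → append to chain.
Insert 915: h=6, bucket 6 nonempty → append to chain.
Insert 885: h=3, bucket 3 nonempty → append to chain.
Insert 501: h=6, bucket 6 nonempty → append to chain.
Final buckets:
0: -
1: -
2: -
3: 354 -> 327 -> 147 -> 885
4: -
5: 686 -> 200
6: 717 -> 915 -> 501
7: -
8: -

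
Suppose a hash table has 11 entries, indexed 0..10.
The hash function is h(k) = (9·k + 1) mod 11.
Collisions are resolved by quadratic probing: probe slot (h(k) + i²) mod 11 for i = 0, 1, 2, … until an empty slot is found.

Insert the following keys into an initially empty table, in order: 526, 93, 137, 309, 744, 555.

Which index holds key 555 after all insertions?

526 hashes to 5; slot 5 is free → place at 5.
93 hashes to 2; slot 2 is free → place at 2.
137 hashes to 2; 2 taken → place at 3.
309 hashes to 10; slot 10 is free → place at 10.
744 hashes to 9; slot 9 is free → place at 9.
555 hashes to 2; 2,3 taken → place at 6.
Table: [∅, ∅, 93, 137, ∅, 526, 555, ∅, ∅, 744, 309]

6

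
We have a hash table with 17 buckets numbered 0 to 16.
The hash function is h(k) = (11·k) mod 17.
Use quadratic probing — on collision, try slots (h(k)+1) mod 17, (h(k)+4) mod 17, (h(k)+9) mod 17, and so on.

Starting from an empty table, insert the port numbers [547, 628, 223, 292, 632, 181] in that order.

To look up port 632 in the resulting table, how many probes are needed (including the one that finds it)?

547: h=16 → slot 16
628: h=6 → slot 6
223: h=5 → slot 5
292: h=16, probe 16,0 → slot 0
632: h=16, probe 16,0,3 → slot 3
181: h=2 → slot 2
Table: [292, _, 181, 632, _, 223, 628, _, _, _, _, _, _, _, _, _, 547]
Lookup 632: h=16, probe 16,0,3 → found at 3.

3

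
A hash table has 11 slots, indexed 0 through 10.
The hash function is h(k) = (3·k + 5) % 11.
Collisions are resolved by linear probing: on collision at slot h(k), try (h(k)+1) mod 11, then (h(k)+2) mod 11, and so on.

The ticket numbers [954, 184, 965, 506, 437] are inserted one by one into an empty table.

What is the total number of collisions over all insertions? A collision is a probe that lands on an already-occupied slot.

Insert 954: h=7, slot 7 empty -> index 7.
Insert 184: h=7, slot 7 occupied -> index 8.
Insert 965: h=7, slots 7,8 occupied -> index 9.
Insert 506: h=5, slot 5 empty -> index 5.
Insert 437: h=7, slots 7,8,9 occupied -> index 10.
Table: [—, —, —, —, —, 506, —, 954, 184, 965, 437]

6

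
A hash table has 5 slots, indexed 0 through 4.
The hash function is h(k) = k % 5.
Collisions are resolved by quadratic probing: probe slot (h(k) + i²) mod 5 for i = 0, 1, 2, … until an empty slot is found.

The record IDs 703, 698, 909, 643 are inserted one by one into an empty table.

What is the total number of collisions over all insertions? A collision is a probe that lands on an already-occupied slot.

4

703: h=3 → slot 3
698: h=3, probe 3,4 → slot 4
909: h=4, probe 4,0 → slot 0
643: h=3, probe 3,4,2 → slot 2
Table: [909, _, 643, 703, 698]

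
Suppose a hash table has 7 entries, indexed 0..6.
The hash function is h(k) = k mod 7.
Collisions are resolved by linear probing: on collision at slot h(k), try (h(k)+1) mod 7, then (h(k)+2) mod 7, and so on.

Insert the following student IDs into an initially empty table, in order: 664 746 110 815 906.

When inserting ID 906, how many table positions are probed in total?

664: h=6 → slot 6
746: h=4 → slot 4
110: h=5 → slot 5
815: h=3 → slot 3
906: h=3, probe 3,4,5,6,0 → slot 0
Table: [906, —, —, 815, 746, 110, 664]

5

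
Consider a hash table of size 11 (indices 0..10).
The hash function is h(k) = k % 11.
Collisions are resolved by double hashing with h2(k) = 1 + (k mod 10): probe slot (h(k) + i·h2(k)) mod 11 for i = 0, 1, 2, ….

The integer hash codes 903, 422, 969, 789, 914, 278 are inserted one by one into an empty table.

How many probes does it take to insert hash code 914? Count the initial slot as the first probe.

Insert 903: h=1, slot 1 empty → index 1.
Insert 422: h=4, slot 4 empty → index 4.
Insert 969: h=1, h2=10, slot 1 occupied → index 0.
Insert 789: h=8, slot 8 empty → index 8.
Insert 914: h=1, h2=5, slot 1 occupied → index 6.
Insert 278: h=3, slot 3 empty → index 3.
Table: [969, 903, _, 278, 422, _, 914, _, 789, _, _]

2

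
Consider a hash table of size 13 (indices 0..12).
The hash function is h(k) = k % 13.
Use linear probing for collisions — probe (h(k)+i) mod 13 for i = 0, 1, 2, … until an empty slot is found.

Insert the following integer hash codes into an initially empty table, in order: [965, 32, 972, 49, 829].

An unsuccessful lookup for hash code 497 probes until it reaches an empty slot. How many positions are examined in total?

Insert 965: h=3, slot 3 empty -> index 3.
Insert 32: h=6, slot 6 empty -> index 6.
Insert 972: h=10, slot 10 empty -> index 10.
Insert 49: h=10, slot 10 occupied -> index 11.
Insert 829: h=10, slots 10,11 occupied -> index 12.
Table: [-, -, -, 965, -, -, 32, -, -, -, 972, 49, 829]
Lookup 497: h=3, probe 3,4 → slot 4 empty, not found.

2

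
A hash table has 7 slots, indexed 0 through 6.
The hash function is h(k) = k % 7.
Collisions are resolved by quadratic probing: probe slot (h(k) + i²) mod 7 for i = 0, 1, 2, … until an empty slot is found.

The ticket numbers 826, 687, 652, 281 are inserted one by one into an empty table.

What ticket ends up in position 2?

652

826 hashes to 0; slot 0 is free -> place at 0.
687 hashes to 1; slot 1 is free -> place at 1.
652 hashes to 1; 1 taken -> place at 2.
281 hashes to 1; 1,2 taken -> place at 5.
Table: [826, 687, 652, -, -, 281, -]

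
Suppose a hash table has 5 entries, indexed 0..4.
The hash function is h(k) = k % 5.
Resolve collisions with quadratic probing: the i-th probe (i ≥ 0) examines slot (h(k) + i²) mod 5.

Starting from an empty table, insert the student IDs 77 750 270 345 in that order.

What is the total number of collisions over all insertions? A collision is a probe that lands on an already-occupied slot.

3

Insert 77: h=2, slot 2 empty → index 2.
Insert 750: h=0, slot 0 empty → index 0.
Insert 270: h=0, slot 0 occupied → index 1.
Insert 345: h=0, slots 0,1 occupied → index 4.
Table: [750, 270, 77, _, 345]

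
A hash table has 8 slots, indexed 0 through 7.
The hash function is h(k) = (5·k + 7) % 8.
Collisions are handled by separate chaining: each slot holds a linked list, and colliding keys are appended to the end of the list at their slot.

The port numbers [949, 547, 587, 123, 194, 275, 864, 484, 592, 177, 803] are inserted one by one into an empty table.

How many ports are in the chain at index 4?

Insert 949: h=0, bucket 0 empty -> new chain.
Insert 547: h=6, bucket 6 empty -> new chain.
Insert 587: h=6, bucket 6 nonempty -> append to chain.
Insert 123: h=6, bucket 6 nonempty -> append to chain.
Insert 194: h=1, bucket 1 empty -> new chain.
Insert 275: h=6, bucket 6 nonempty -> append to chain.
Insert 864: h=7, bucket 7 empty -> new chain.
Insert 484: h=3, bucket 3 empty -> new chain.
Insert 592: h=7, bucket 7 nonempty -> append to chain.
Insert 177: h=4, bucket 4 empty -> new chain.
Insert 803: h=6, bucket 6 nonempty -> append to chain.
Final buckets:
0: 949
1: 194
2: -
3: 484
4: 177
5: -
6: 547 -> 587 -> 123 -> 275 -> 803
7: 864 -> 592

1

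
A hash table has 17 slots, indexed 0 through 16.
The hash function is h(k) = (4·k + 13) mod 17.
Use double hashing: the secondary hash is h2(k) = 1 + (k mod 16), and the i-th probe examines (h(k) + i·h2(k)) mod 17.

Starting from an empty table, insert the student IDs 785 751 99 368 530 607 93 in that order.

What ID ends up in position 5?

785 hashes to 8; slot 8 is free -> place at 8.
751 hashes to 8, h2=16; 8 taken -> place at 7.
99 hashes to 1; slot 1 is free -> place at 1.
368 hashes to 6; slot 6 is free -> place at 6.
530 hashes to 8, h2=3; 8 taken -> place at 11.
607 hashes to 10; slot 10 is free -> place at 10.
93 hashes to 11, h2=14; 11,8 taken -> place at 5.
Table: [-, 99, -, -, -, 93, 368, 751, 785, -, 607, 530, -, -, -, -, -]

93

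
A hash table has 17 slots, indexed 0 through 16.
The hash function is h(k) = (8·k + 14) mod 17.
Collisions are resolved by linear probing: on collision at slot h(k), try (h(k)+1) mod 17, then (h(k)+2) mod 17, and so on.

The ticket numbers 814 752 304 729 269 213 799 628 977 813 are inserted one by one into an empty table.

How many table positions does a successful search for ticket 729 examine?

3

Insert 814: h=15, slot 15 empty => index 15.
Insert 752: h=12, slot 12 empty => index 12.
Insert 304: h=15, slot 15 occupied => index 16.
Insert 729: h=15, slots 15,16 occupied => index 0.
Insert 269: h=7, slot 7 empty => index 7.
Insert 213: h=1, slot 1 empty => index 1.
Insert 799: h=14, slot 14 empty => index 14.
Insert 628: h=6, slot 6 empty => index 6.
Insert 977: h=10, slot 10 empty => index 10.
Insert 813: h=7, slot 7 occupied => index 8.
Table: [729, 213, —, —, —, —, 628, 269, 813, —, 977, —, 752, —, 799, 814, 304]
Lookup 729: h=15, probe 15,16,0 → found at 0.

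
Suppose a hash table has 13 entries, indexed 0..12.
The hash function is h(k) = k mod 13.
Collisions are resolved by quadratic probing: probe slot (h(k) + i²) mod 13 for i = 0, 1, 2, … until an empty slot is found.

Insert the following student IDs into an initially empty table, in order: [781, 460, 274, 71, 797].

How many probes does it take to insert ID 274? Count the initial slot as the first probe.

781: h=1 => slot 1
460: h=5 => slot 5
274: h=1, probe 1,2 => slot 2
71: h=6 => slot 6
797: h=4 => slot 4
Table: [_, 781, 274, _, 797, 460, 71, _, _, _, _, _, _]

2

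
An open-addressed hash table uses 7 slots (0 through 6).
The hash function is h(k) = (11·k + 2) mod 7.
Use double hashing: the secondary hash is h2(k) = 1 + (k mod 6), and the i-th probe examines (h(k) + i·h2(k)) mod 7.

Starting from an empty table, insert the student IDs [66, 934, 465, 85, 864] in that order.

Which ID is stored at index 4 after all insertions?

66 hashes to 0; slot 0 is free -> place at 0.
934 hashes to 0, h2=5; 0 taken -> place at 5.
465 hashes to 0, h2=4; 0 taken -> place at 4.
85 hashes to 6; slot 6 is free -> place at 6.
864 hashes to 0, h2=1; 0 taken -> place at 1.
Table: [66, 864, -, -, 465, 934, 85]

465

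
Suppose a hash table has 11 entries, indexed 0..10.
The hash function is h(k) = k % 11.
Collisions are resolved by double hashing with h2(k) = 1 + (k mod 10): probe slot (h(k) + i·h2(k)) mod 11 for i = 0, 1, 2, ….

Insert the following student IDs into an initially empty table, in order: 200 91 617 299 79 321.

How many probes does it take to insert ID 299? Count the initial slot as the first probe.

3

200: h=2 -> slot 2
91: h=3 -> slot 3
617: h=1 -> slot 1
299: h=2, h2=10, probe 2,1,0 -> slot 0
79: h=2, h2=10, probe 2,1,0,10 -> slot 10
321: h=2, h2=2, probe 2,4 -> slot 4
Table: [299, 617, 200, 91, 321, ∅, ∅, ∅, ∅, ∅, 79]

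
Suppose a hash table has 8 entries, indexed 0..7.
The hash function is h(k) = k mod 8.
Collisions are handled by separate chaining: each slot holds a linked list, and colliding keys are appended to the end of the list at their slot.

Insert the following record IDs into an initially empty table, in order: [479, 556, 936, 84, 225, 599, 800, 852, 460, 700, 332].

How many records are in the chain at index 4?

6

Insert 479: h=7, bucket 7 empty -> new chain.
Insert 556: h=4, bucket 4 empty -> new chain.
Insert 936: h=0, bucket 0 empty -> new chain.
Insert 84: h=4, bucket 4 nonempty -> append to chain.
Insert 225: h=1, bucket 1 empty -> new chain.
Insert 599: h=7, bucket 7 nonempty -> append to chain.
Insert 800: h=0, bucket 0 nonempty -> append to chain.
Insert 852: h=4, bucket 4 nonempty -> append to chain.
Insert 460: h=4, bucket 4 nonempty -> append to chain.
Insert 700: h=4, bucket 4 nonempty -> append to chain.
Insert 332: h=4, bucket 4 nonempty -> append to chain.
Final buckets:
0: 936 -> 800
1: 225
2: ∅
3: ∅
4: 556 -> 84 -> 852 -> 460 -> 700 -> 332
5: ∅
6: ∅
7: 479 -> 599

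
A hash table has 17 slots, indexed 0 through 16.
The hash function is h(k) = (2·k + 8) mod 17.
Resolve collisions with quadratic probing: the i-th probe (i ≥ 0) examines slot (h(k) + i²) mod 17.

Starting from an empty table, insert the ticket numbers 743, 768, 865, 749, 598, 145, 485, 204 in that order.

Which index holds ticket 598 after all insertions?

1

743: h=15 -> slot 15
768: h=14 -> slot 14
865: h=4 -> slot 4
749: h=10 -> slot 10
598: h=14, probe 14,15,1 -> slot 1
145: h=9 -> slot 9
485: h=9, probe 9,10,13 -> slot 13
204: h=8 -> slot 8
Table: [., 598, ., ., 865, ., ., ., 204, 145, 749, ., ., 485, 768, 743, .]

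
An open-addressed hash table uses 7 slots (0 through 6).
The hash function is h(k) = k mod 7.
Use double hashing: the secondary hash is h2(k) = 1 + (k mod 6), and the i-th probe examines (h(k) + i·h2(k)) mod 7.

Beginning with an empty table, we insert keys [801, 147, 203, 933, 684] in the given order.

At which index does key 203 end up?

6

Insert 801: h=3, slot 3 empty → index 3.
Insert 147: h=0, slot 0 empty → index 0.
Insert 203: h=0, h2=6, slot 0 occupied → index 6.
Insert 933: h=2, slot 2 empty → index 2.
Insert 684: h=5, slot 5 empty → index 5.
Table: [147, —, 933, 801, —, 684, 203]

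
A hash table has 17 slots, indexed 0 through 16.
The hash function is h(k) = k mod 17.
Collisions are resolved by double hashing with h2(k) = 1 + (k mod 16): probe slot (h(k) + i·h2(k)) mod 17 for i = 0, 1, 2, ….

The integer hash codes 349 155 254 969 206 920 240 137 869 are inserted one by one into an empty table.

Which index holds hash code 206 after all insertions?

15

349: h=9 -> slot 9
155: h=2 -> slot 2
254: h=16 -> slot 16
969: h=0 -> slot 0
206: h=2, h2=15, probe 2,0,15 -> slot 15
920: h=2, h2=9, probe 2,11 -> slot 11
240: h=2, h2=1, probe 2,3 -> slot 3
137: h=1 -> slot 1
869: h=2, h2=6, probe 2,8 -> slot 8
Table: [969, 137, 155, 240, ∅, ∅, ∅, ∅, 869, 349, ∅, 920, ∅, ∅, ∅, 206, 254]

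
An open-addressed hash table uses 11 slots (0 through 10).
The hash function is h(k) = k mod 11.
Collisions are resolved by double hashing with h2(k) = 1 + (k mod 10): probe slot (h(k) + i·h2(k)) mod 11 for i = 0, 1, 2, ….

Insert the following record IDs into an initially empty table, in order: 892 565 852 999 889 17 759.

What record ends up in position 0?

892: h=1 => slot 1
565: h=4 => slot 4
852: h=5 => slot 5
999: h=9 => slot 9
889: h=9, h2=10, probe 9,8 => slot 8
17: h=6 => slot 6
759: h=0 => slot 0
Table: [759, 892, ., ., 565, 852, 17, ., 889, 999, .]

759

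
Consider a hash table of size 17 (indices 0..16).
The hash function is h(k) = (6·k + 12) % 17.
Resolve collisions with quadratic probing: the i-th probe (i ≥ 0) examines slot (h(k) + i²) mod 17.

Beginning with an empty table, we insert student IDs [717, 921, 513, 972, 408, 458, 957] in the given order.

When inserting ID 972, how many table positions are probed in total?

Insert 717: h=13, slot 13 empty => index 13.
Insert 921: h=13, slot 13 occupied => index 14.
Insert 513: h=13, slots 13,14 occupied => index 0.
Insert 972: h=13, slots 13,14,0 occupied => index 5.
Insert 408: h=12, slot 12 empty => index 12.
Insert 458: h=6, slot 6 empty => index 6.
Insert 957: h=8, slot 8 empty => index 8.
Table: [513, —, —, —, —, 972, 458, —, 957, —, —, —, 408, 717, 921, —, —]

4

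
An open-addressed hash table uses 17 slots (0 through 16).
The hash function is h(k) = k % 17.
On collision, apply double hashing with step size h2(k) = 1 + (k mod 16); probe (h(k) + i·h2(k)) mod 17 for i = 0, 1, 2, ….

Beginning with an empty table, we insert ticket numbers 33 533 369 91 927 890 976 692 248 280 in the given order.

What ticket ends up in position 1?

Insert 33: h=16, slot 16 empty => index 16.
Insert 533: h=6, slot 6 empty => index 6.
Insert 369: h=12, slot 12 empty => index 12.
Insert 91: h=6, h2=12, slot 6 occupied => index 1.
Insert 927: h=9, slot 9 empty => index 9.
Insert 890: h=6, h2=11, slot 6 occupied => index 0.
Insert 976: h=7, slot 7 empty => index 7.
Insert 692: h=12, h2=5, slots 12,0 occupied => index 5.
Insert 248: h=10, slot 10 empty => index 10.
Insert 280: h=8, slot 8 empty => index 8.
Table: [890, 91, -, -, -, 692, 533, 976, 280, 927, 248, -, 369, -, -, -, 33]

91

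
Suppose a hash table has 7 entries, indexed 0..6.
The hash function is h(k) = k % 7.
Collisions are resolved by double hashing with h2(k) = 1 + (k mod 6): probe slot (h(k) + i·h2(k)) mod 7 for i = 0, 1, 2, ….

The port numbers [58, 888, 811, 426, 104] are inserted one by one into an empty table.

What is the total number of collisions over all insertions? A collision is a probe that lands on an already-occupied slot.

58: h=2 -> slot 2
888: h=6 -> slot 6
811: h=6, h2=2, probe 6,1 -> slot 1
426: h=6, h2=1, probe 6,0 -> slot 0
104: h=6, h2=3, probe 6,2,5 -> slot 5
Table: [426, 811, 58, -, -, 104, 888]

4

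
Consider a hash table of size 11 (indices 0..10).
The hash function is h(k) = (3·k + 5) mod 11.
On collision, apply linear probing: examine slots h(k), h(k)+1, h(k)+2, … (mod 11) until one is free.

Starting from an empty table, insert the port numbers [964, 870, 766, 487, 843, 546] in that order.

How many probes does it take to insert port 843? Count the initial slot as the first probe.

3

Insert 964: h=4, slot 4 empty → index 4.
Insert 870: h=8, slot 8 empty → index 8.
Insert 766: h=4, slot 4 occupied → index 5.
Insert 487: h=3, slot 3 empty → index 3.
Insert 843: h=4, slots 4,5 occupied → index 6.
Insert 546: h=4, slots 4,5,6 occupied → index 7.
Table: [—, —, —, 487, 964, 766, 843, 546, 870, —, —]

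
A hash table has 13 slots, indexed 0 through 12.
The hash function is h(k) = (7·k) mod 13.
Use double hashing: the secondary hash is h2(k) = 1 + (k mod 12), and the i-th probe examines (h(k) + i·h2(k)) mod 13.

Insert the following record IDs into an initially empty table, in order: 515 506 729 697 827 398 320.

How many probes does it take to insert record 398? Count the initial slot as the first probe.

Insert 515: h=4, slot 4 empty → index 4.
Insert 506: h=6, slot 6 empty → index 6.
Insert 729: h=7, slot 7 empty → index 7.
Insert 697: h=4, h2=2, slots 4,6 occupied → index 8.
Insert 827: h=4, h2=12, slot 4 occupied → index 3.
Insert 398: h=4, h2=3, slots 4,7 occupied → index 10.
Insert 320: h=4, h2=9, slot 4 occupied → index 0.
Table: [320, ., ., 827, 515, ., 506, 729, 697, ., 398, ., .]

3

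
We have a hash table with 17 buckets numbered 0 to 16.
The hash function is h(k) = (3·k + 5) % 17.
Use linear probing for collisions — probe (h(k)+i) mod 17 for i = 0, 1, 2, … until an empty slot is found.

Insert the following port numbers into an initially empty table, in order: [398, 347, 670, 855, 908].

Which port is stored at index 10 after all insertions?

398 hashes to 9; slot 9 is free -> place at 9.
347 hashes to 9; 9 taken -> place at 10.
670 hashes to 9; 9,10 taken -> place at 11.
855 hashes to 3; slot 3 is free -> place at 3.
908 hashes to 9; 9,10,11 taken -> place at 12.
Table: [—, —, —, 855, —, —, —, —, —, 398, 347, 670, 908, —, —, —, —]

347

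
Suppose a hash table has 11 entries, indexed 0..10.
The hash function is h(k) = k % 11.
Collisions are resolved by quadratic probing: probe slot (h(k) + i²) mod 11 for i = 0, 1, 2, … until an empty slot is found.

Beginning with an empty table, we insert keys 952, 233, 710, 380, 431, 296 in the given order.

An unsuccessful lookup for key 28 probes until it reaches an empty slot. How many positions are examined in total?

952: h=6 => slot 6
233: h=2 => slot 2
710: h=6, probe 6,7 => slot 7
380: h=6, probe 6,7,10 => slot 10
431: h=2, probe 2,3 => slot 3
296: h=10, probe 10,0 => slot 0
Table: [296, ∅, 233, 431, ∅, ∅, 952, 710, ∅, ∅, 380]
Lookup 28: h=6, probe 6,7,10,4 → slot 4 empty, not found.

4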